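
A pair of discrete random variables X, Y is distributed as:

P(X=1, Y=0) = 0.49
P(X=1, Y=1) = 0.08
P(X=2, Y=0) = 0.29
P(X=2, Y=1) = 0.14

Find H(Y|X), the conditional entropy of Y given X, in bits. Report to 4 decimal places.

Marginals: p(X) = (0.5700, 0.4300), p(Y) = (0.7800, 0.2200).
H(Y|X) = Σ p(X) · H(Y|X=·).
  X=1: p=0.5700, H(Y|X=1) = 0.5852
  X=2: p=0.4300, H(Y|X=2) = 0.9103
Weighted sum = 0.7250 bits.

0.7250 bits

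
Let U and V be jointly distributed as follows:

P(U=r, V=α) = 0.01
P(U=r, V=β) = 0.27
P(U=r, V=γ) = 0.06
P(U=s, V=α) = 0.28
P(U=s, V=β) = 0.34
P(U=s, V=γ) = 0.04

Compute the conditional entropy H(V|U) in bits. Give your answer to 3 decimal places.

1.124 bits

Marginals: p(U) = (0.3400, 0.6600), p(V) = (0.2900, 0.6100, 0.1000).
H(V|U) = Σ p(U) · H(V|U=·).
  U=r: p=0.3400, H(V|U=r) = 0.8554
  U=s: p=0.6600, H(V|U=s) = 1.2629
Weighted sum = 1.124 bits.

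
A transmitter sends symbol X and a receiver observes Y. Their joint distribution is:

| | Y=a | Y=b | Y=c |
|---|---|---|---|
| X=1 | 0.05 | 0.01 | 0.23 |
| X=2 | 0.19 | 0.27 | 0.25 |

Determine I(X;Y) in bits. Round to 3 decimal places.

Marginals: p(X) = (0.2900, 0.7100), p(Y) = (0.2400, 0.2800, 0.4800).
I(X;Y) = Σ p(x,y)·log₂[p(x,y)/(p(x)p(y))].
  (1,a): 0.05·log₂(0.7184) = -0.0239
  (1,b): 0.01·log₂(0.1232) = -0.0302
  (1,c): 0.23·log₂(1.6523) = 0.1666
  (2,a): 0.19·log₂(1.1150) = 0.0298
  (2,b): 0.27·log₂(1.3581) = 0.1192
  (2,c): 0.25·log₂(0.7336) = -0.1117
Sum = 0.150 bits.

0.150 bits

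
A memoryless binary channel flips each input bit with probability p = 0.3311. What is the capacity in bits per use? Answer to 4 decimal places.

0.0840 bits

Binary symmetric channel: C = 1 − h₂(ε) where h₂ is the binary entropy function.
h₂(0.3311) = −0.3311·log₂0.3311 − 0.6689·log₂0.6689 = 0.9160.
C = 1 − 0.9160 = 0.0840 bits per channel use.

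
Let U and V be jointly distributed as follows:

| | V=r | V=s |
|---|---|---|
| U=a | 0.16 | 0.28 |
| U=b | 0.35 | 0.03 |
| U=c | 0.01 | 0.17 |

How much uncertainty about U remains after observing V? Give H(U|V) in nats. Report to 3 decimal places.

0.777 nats

Marginals: p(U) = (0.4400, 0.3800, 0.1800), p(V) = (0.5200, 0.4800).
H(U|V) = Σ p(V) · H(U|V=·).
  V=r: p=0.5200, H(U|V=r) = 0.7051
  V=s: p=0.4800, H(U|V=s) = 0.8553
Weighted sum = 0.777 nats.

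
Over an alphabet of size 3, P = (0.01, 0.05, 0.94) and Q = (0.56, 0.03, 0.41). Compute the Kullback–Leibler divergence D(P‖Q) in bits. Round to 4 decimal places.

1.1040 bits

D(P‖Q) = Σ p·log₂(p/q).
  0.01·log₂(0.01/0.56) = -0.05807
  0.05·log₂(0.05/0.03) = 0.03685
  0.94·log₂(0.94/0.41) = 1.12521
D(P‖Q) = 1.1040 bits.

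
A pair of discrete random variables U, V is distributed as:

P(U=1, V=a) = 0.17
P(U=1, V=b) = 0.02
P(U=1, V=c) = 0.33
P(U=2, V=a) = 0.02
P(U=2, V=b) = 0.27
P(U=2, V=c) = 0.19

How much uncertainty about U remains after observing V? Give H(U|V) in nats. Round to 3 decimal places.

0.478 nats

Marginals: p(U) = (0.5200, 0.4800), p(V) = (0.1900, 0.2900, 0.5200).
H(U|V) = Σ p(V) · H(U|V=·).
  V=a: p=0.1900, H(U|V=a) = 0.3365
  V=b: p=0.2900, H(U|V=b) = 0.2510
  V=c: p=0.5200, H(U|V=c) = 0.6565
Weighted sum = 0.478 nats.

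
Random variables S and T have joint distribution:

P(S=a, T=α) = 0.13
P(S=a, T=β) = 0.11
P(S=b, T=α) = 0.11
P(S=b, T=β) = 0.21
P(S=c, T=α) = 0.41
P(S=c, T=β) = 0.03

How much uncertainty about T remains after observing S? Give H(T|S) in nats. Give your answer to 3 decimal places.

Chain rule: H(T|S) = H(S,T) − H(S).
Marginals: p(S) = (0.2400, 0.3200, 0.4400), p(T) = (0.6500, 0.3500).
H(S,T) = 1.5493 nats; H(S) = 1.0684 nats.
H(T|S) = 1.5493 − 1.0684 = 0.481 nats.

0.481 nats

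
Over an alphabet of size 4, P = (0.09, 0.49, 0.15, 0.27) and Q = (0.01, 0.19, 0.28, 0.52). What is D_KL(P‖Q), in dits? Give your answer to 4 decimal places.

D(P‖Q) = Σ p·log₁₀(p/q).
  0.09·log₁₀(0.09/0.01) = 0.08588
  0.49·log₁₀(0.49/0.19) = 0.20161
  0.15·log₁₀(0.15/0.28) = -0.04066
  0.27·log₁₀(0.27/0.52) = -0.07685
D(P‖Q) = 0.1700 dits.

0.1700 dits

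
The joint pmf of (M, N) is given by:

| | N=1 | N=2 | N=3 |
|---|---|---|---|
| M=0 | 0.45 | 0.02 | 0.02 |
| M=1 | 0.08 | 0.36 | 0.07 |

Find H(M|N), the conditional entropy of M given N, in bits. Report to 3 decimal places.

0.506 bits

Marginals: p(M) = (0.4900, 0.5100), p(N) = (0.5300, 0.3800, 0.0900).
H(M|N) = Σ p(N) · H(M|N=·).
  N=1: p=0.5300, H(M|N=1) = 0.6122
  N=2: p=0.3800, H(M|N=2) = 0.2975
  N=3: p=0.0900, H(M|N=3) = 0.7642
Weighted sum = 0.506 bits.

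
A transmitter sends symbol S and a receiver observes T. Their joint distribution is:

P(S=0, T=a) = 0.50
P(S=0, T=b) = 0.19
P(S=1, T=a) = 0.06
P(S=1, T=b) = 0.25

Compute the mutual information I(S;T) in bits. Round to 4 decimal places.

0.1840 bits

Marginals: p(S) = (0.6900, 0.3100), p(T) = (0.5600, 0.4400).
I(S;T) = Σ p(x,y)·log₂[p(x,y)/(p(x)p(y))].
  (0,a): 0.50·log₂(1.2940) = 0.18592
  (0,b): 0.19·log₂(0.6258) = -0.12847
  (1,a): 0.06·log₂(0.3456) = -0.09196
  (1,b): 0.25·log₂(1.8328) = 0.21852
Sum = 0.1840 bits.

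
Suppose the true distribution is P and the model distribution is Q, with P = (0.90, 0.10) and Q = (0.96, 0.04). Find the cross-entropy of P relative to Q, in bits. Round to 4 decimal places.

H(P,Q) = −Σ p·log₂ q.
  −0.90·log₂(0.96) = 0.05300
  −0.10·log₂(0.04) = 0.46439
H(P,Q) = 0.5174 bits.

0.5174 bits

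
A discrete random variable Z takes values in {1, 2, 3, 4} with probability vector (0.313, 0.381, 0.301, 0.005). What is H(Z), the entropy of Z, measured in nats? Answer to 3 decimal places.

1.119 nats

H(Z) = −Σ p·ln p.
  −(0.313)·ln(0.313) = 0.3636
  −(0.381)·ln(0.381) = 0.3676
  −(0.301)·ln(0.301) = 0.3614
  −(0.005)·ln(0.005) = 0.0265
Sum: 0.3636 + 0.3676 + 0.3614 + 0.0265 = 1.119 nats.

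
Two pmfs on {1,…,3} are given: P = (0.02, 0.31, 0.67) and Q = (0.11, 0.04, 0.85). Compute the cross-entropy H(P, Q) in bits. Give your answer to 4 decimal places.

1.6604 bits

H(P,Q) = −Σ p·log₂ q.
  −0.02·log₂(0.11) = 0.06369
  −0.31·log₂(0.04) = 1.43960
  −0.67·log₂(0.85) = 0.15709
H(P,Q) = 1.6604 bits.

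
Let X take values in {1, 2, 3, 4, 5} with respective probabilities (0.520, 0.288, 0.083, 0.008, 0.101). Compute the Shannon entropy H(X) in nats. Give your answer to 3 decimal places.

1.175 nats

H(X) = −Σ p·ln p.
  −(0.520)·ln(0.520) = 0.3400
  −(0.288)·ln(0.288) = 0.3585
  −(0.083)·ln(0.083) = 0.2066
  −(0.008)·ln(0.008) = 0.0386
  −(0.101)·ln(0.101) = 0.2316
Sum: 0.3400 + 0.3585 + 0.2066 + 0.0386 + 0.2316 = 1.175 nats.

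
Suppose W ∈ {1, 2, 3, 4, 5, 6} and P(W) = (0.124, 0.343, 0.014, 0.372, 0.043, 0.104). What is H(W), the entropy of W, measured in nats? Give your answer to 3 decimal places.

H(W) = −Σ p·ln p.
  −(0.124)·ln(0.124) = 0.2588
  −(0.343)·ln(0.343) = 0.3670
  −(0.014)·ln(0.014) = 0.0598
  −(0.372)·ln(0.372) = 0.3679
  −(0.043)·ln(0.043) = 0.1353
  −(0.104)·ln(0.104) = 0.2354
Sum: 0.2588 + 0.3670 + 0.0598 + 0.3679 + 0.1353 + 0.2354 = 1.424 nats.

1.424 nats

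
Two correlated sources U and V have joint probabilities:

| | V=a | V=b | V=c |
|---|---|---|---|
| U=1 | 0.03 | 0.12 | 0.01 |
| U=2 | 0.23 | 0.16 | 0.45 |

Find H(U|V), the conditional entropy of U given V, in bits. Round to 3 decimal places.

Chain rule: H(U|V) = H(U,V) − H(V).
Marginals: p(U) = (0.1600, 0.8400), p(V) = (0.2600, 0.2800, 0.4600).
H(U,V) = 2.0144 bits; H(V) = 1.5348 bits.
H(U|V) = 2.0144 − 1.5348 = 0.480 bits.

0.480 bits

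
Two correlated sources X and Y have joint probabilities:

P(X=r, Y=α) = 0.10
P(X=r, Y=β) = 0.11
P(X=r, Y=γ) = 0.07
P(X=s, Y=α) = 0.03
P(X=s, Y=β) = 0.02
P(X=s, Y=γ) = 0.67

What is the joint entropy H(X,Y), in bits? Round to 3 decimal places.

H(X,Y) = −Σ p(x,y)·log₂ p(x,y) over all 6 cells.
  cell (r,α): −0.10·log₂0.10 = 0.3322
  cell (r,β): −0.11·log₂0.11 = 0.3503
  cell (r,γ): −0.07·log₂0.07 = 0.2686
  cell (s,α): −0.03·log₂0.03 = 0.1518
  cell (s,β): −0.02·log₂0.02 = 0.1129
  cell (s,γ): −0.67·log₂0.67 = 0.3871
Sum = 1.603 bits.

1.603 bits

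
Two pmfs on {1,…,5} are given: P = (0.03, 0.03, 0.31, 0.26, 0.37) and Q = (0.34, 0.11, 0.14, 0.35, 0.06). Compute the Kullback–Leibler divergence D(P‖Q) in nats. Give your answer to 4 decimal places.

0.7304 nats

D(P‖Q) = Σ p·ln(p/q).
  0.03·ln(0.03/0.34) = -0.07283
  0.03·ln(0.03/0.11) = -0.03898
  0.31·ln(0.31/0.14) = 0.24643
  0.26·ln(0.26/0.35) = -0.07729
  0.37·ln(0.37/0.06) = 0.67309
D(P‖Q) = 0.7304 nats.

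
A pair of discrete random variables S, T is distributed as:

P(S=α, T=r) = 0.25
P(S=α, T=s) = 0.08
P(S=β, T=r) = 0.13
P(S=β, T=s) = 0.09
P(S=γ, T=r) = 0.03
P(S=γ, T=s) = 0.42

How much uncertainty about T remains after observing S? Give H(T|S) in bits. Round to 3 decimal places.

Marginals: p(S) = (0.3300, 0.2200, 0.4500), p(T) = (0.4100, 0.5900).
H(T|S) = Σ p(S) · H(T|S=·).
  S=α: p=0.3300, H(T|S=α) = 0.7990
  S=β: p=0.2200, H(T|S=β) = 0.9760
  S=γ: p=0.4500, H(T|S=γ) = 0.3534
Weighted sum = 0.637 bits.

0.637 bits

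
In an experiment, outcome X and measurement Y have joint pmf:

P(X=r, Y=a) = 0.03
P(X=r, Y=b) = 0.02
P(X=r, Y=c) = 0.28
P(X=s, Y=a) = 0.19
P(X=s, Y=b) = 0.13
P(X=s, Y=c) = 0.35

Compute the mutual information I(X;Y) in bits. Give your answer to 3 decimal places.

Marginals: p(X) = (0.3300, 0.6700), p(Y) = (0.2200, 0.1500, 0.6300).
I(X;Y) = Σ p(x,y)·log₂[p(x,y)/(p(x)p(y))].
  (r,a): 0.03·log₂(0.4132) = -0.0383
  (r,b): 0.02·log₂(0.4040) = -0.0261
  (r,c): 0.28·log₂(1.3468) = 0.1203
  (s,a): 0.19·log₂(1.2890) = 0.0696
  (s,b): 0.13·log₂(1.2935) = 0.0483
  (s,c): 0.35·log₂(0.8292) = -0.0946
Sum = 0.079 bits.

0.079 bits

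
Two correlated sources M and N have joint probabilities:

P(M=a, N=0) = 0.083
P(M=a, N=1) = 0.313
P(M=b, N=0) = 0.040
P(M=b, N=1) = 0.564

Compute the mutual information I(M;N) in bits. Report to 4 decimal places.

0.0322 bits

Marginals: p(M) = (0.3960, 0.6040), p(N) = (0.1230, 0.8770).
I(M;N) = Σ p(x,y)·log₂[p(x,y)/(p(x)p(y))].
  (a,0): 0.083·log₂(1.7040) = 0.06382
  (a,1): 0.313·log₂(0.9013) = -0.04695
  (b,0): 0.040·log₂(0.5384) = -0.03573
  (b,1): 0.564·log₂(1.0647) = 0.05104
Sum = 0.0322 bits.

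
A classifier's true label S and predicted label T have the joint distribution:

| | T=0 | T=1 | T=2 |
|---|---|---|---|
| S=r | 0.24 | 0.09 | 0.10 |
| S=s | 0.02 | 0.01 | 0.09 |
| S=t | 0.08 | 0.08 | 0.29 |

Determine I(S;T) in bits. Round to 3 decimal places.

Marginals: p(S) = (0.4300, 0.1200, 0.4500), p(T) = (0.3400, 0.1800, 0.4800).
I(S;T) = H(S) + H(T) − H(S,T).
H(S) = 1.4090, H(T) = 1.4828, H(S,T) = 2.7319.
I(S;T) = 1.4090 + 1.4828 − 2.7319 = 0.160 bits.

0.160 bits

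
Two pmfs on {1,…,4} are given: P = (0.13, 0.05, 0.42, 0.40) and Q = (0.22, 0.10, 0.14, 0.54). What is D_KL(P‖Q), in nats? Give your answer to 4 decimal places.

0.2383 nats

D(P‖Q) = Σ p·ln(p/q).
  0.13·ln(0.13/0.22) = -0.06839
  0.05·ln(0.05/0.10) = -0.03466
  0.42·ln(0.42/0.14) = 0.46142
  0.40·ln(0.40/0.54) = -0.12004
D(P‖Q) = 0.2383 nats.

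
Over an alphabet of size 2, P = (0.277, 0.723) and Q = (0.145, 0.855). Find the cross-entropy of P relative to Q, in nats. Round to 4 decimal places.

0.6482 nats

H(P,Q) = −Σ p·ln q.
  −0.277·ln(0.145) = 0.53489
  −0.723·ln(0.855) = 0.11326
H(P,Q) = 0.6482 nats.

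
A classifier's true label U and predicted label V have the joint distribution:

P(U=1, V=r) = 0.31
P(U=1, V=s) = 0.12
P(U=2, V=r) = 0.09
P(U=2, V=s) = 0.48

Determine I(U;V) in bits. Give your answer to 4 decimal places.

Marginals: p(U) = (0.4300, 0.5700), p(V) = (0.4000, 0.6000).
I(U;V) = H(U) + H(V) − H(U,V).
H(U) = 0.9858, H(V) = 0.9710, H(U,V) = 1.7118.
I(U;V) = 0.9858 + 0.9710 − 1.7118 = 0.2450 bits.

0.2450 bits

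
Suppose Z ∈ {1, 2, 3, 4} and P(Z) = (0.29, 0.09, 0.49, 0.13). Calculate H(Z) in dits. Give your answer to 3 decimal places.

H(Z) = −Σ p·log₁₀ p.
  −(0.29)·log₁₀(0.29) = 0.1559
  −(0.09)·log₁₀(0.09) = 0.0941
  −(0.49)·log₁₀(0.49) = 0.1518
  −(0.13)·log₁₀(0.13) = 0.1152
Sum: 0.1559 + 0.0941 + 0.1518 + 0.1152 = 0.517 dits.

0.517 dits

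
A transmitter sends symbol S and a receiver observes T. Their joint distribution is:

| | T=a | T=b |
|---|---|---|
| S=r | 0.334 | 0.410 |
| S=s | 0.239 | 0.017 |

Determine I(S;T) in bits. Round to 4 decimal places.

Marginals: p(S) = (0.7440, 0.2560), p(T) = (0.5730, 0.4270).
I(S;T) = Σ p(x,y)·log₂[p(x,y)/(p(x)p(y))].
  (r,a): 0.334·log₂(0.7835) = -0.11759
  (r,b): 0.410·log₂(1.2906) = 0.15089
  (s,a): 0.239·log₂(1.6293) = 0.16832
  (s,b): 0.017·log₂(0.1555) = -0.04564
Sum = 0.1560 bits.

0.1560 bits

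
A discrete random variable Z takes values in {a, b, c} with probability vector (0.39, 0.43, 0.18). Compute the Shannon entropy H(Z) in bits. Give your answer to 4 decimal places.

H(Z) = −Σ p·log₂ p.
  −(0.39)·log₂(0.39) = 0.52980
  −(0.43)·log₂(0.43) = 0.52356
  −(0.18)·log₂(0.18) = 0.44531
Sum: 0.52980 + 0.52356 + 0.44531 = 1.4987 bits.

1.4987 bits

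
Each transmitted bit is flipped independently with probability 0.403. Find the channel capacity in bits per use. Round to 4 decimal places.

0.0273 bits

Binary symmetric channel: C = 1 − h₂(ε) where h₂ is the binary entropy function.
h₂(0.403) = −0.403·log₂0.403 − 0.597·log₂0.597 = 0.9727.
C = 1 − 0.9727 = 0.0273 bits per channel use.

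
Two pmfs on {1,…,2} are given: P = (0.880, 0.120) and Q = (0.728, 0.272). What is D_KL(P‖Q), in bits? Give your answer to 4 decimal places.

0.0991 bits

D(P‖Q) = Σ p·log₂(p/q).
  0.880·log₂(0.880/0.728) = 0.24074
  0.120·log₂(0.120/0.272) = -0.14167
D(P‖Q) = 0.0991 bits.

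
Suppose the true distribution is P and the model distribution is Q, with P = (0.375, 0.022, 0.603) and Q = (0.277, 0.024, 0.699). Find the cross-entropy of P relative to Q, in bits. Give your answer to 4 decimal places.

H(P,Q) = −Σ p·log₂ q.
  −0.375·log₂(0.277) = 0.69452
  −0.022·log₂(0.024) = 0.11838
  −0.603·log₂(0.699) = 0.31153
H(P,Q) = 1.1244 bits.

1.1244 bits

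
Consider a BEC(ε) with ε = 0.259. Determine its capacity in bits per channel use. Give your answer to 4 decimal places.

0.7410 bits

Binary erasure channel: capacity C = 1 − ε.
C = 1 − 0.259 = 0.7410 bits per channel use.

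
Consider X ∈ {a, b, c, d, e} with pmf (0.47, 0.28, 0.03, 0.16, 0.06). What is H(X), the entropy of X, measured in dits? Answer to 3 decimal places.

0.555 dits

H(X) = −Σ p·log₁₀ p.
  −(0.47)·log₁₀(0.47) = 0.1541
  −(0.28)·log₁₀(0.28) = 0.1548
  −(0.03)·log₁₀(0.03) = 0.0457
  −(0.16)·log₁₀(0.16) = 0.1273
  −(0.06)·log₁₀(0.06) = 0.0733
Sum: 0.1541 + 0.1548 + 0.0457 + 0.1273 + 0.0733 = 0.555 dits.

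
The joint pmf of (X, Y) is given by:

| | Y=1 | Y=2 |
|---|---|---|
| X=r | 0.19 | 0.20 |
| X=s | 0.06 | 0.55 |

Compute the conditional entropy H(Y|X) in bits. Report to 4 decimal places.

0.6727 bits

Marginals: p(X) = (0.3900, 0.6100), p(Y) = (0.2500, 0.7500).
H(Y|X) = Σ p(X) · H(Y|X=·).
  X=r: p=0.3900, H(Y|X=r) = 0.9995
  X=s: p=0.6100, H(Y|X=s) = 0.4638
Weighted sum = 0.6727 bits.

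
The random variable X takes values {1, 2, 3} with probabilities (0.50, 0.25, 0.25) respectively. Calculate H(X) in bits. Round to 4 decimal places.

1.5000 bits

H(X) = −Σ p·log₂ p.
  −(0.50)·log₂(0.50) = 0.50000
  −(0.25)·log₂(0.25) = 0.50000
  −(0.25)·log₂(0.25) = 0.50000
Sum: 0.50000 + 0.50000 + 0.50000 = 1.5000 bits.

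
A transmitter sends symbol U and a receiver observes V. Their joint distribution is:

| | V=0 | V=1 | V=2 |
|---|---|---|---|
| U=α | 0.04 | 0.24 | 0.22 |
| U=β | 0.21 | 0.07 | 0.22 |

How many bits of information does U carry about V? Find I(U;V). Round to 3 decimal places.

0.163 bits

Marginals: p(U) = (0.5000, 0.5000), p(V) = (0.2500, 0.3100, 0.4400).
I(U;V) = Σ p(x,y)·log₂[p(x,y)/(p(x)p(y))].
  (α,0): 0.04·log₂(0.3200) = -0.0658
  (α,1): 0.24·log₂(1.5484) = 0.1514
  (α,2): 0.22·log₂(1.0000) = 0.0000
  (β,0): 0.21·log₂(1.6800) = 0.1572
  (β,1): 0.07·log₂(0.4516) = -0.0803
  (β,2): 0.22·log₂(1.0000) = 0.0000
Sum = 0.163 bits.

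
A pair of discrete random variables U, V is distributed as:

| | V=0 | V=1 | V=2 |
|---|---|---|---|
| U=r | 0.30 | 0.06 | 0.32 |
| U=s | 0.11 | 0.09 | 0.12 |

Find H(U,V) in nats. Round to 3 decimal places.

1.609 nats

H(U,V) = −Σ p(x,y)·ln p(x,y) over all 6 cells.
  cell (r,0): −0.30·ln0.30 = 0.3612
  cell (r,1): −0.06·ln0.06 = 0.1688
  cell (r,2): −0.32·ln0.32 = 0.3646
  cell (s,0): −0.11·ln0.11 = 0.2428
  cell (s,1): −0.09·ln0.09 = 0.2167
  cell (s,2): −0.12·ln0.12 = 0.2544
Sum = 1.609 nats.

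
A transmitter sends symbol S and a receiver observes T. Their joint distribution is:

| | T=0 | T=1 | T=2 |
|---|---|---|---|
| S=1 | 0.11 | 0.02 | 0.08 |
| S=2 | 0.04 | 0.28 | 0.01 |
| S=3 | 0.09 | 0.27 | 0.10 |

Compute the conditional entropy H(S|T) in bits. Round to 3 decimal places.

1.264 bits

Marginals: p(S) = (0.2100, 0.3300, 0.4600), p(T) = (0.2400, 0.5700, 0.1900).
H(S|T) = Σ p(T) · H(S|T=·).
  T=0: p=0.2400, H(S|T=0) = 1.4773
  T=1: p=0.5700, H(S|T=1) = 1.1840
  T=2: p=0.1900, H(S|T=2) = 1.2364
Weighted sum = 1.264 bits.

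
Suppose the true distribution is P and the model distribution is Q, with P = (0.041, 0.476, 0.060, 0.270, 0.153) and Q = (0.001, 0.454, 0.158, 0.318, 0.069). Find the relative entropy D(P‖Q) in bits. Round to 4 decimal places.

D(P‖Q) = Σ p·log₂(p/q).
  0.041·log₂(0.041/0.001) = 0.21966
  0.476·log₂(0.476/0.454) = 0.03250
  0.060·log₂(0.060/0.158) = -0.08381
  0.270·log₂(0.270/0.318) = -0.06374
  0.153·log₂(0.153/0.069) = 0.17578
D(P‖Q) = 0.2804 bits.

0.2804 bits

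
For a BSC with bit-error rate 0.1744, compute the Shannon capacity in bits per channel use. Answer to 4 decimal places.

Binary symmetric channel: C = 1 − h₂(ε) where h₂ is the binary entropy function.
h₂(0.1744) = −0.1744·log₂0.1744 − 0.8256·log₂0.8256 = 0.6677.
C = 1 − 0.6677 = 0.3323 bits per channel use.

0.3323 bits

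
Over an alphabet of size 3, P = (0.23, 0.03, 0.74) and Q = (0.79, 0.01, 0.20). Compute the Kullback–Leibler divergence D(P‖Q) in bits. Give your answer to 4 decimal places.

1.0349 bits

D(P‖Q) = Σ p·log₂(p/q).
  0.23·log₂(0.23/0.79) = -0.40945
  0.03·log₂(0.03/0.01) = 0.04755
  0.74·log₂(0.74/0.20) = 1.39677
D(P‖Q) = 1.0349 bits.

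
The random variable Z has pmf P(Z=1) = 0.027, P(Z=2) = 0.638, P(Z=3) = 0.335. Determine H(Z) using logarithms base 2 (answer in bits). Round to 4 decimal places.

1.0829 bits

H(Z) = −Σ p·log₂ p.
  −(0.027)·log₂(0.027) = 0.14069
  −(0.638)·log₂(0.638) = 0.41366
  −(0.335)·log₂(0.335) = 0.52855
Sum: 0.14069 + 0.41366 + 0.52855 = 1.0829 bits.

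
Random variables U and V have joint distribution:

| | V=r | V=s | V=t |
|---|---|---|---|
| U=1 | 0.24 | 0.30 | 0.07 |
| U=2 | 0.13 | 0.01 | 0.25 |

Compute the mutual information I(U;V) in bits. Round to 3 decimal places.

Marginals: p(U) = (0.6100, 0.3900), p(V) = (0.3700, 0.3100, 0.3200).
I(U;V) = Σ p(x,y)·log₂[p(x,y)/(p(x)p(y))].
  (1,r): 0.24·log₂(1.0634) = 0.0213
  (1,s): 0.30·log₂(1.5865) = 0.1997
  (1,t): 0.07·log₂(0.3586) = -0.1036
  (2,r): 0.13·log₂(0.9009) = -0.0196
  (2,s): 0.01·log₂(0.0827) = -0.0360
  (2,t): 0.25·log₂(2.0032) = 0.2506
Sum = 0.312 bits.

0.312 bits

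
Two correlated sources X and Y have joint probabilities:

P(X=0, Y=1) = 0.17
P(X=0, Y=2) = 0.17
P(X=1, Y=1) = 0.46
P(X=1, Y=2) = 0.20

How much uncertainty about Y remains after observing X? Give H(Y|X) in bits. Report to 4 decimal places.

Marginals: p(X) = (0.3400, 0.6600), p(Y) = (0.6300, 0.3700).
H(Y|X) = Σ p(X) · H(Y|X=·).
  X=0: p=0.3400, H(Y|X=0) = 1.0000
  X=1: p=0.6600, H(Y|X=1) = 0.8850
Weighted sum = 0.9241 bits.

0.9241 bits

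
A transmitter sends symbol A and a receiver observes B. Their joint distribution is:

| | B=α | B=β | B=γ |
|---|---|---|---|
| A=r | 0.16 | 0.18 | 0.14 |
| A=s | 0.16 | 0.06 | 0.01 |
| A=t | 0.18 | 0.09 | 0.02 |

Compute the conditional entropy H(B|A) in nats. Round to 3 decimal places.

0.940 nats

Marginals: p(A) = (0.4800, 0.2300, 0.2900), p(B) = (0.5000, 0.3300, 0.1700).
H(B|A) = Σ p(A) · H(B|A=·).
  A=r: p=0.4800, H(B|A=r) = 1.0934
  A=s: p=0.2300, H(B|A=s) = 0.7393
  A=t: p=0.2900, H(B|A=t) = 0.8436
Weighted sum = 0.940 nats.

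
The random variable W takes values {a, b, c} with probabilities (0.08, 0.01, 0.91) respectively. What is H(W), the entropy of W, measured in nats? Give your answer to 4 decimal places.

0.3339 nats

H(W) = −Σ p·ln p.
  −(0.08)·ln(0.08) = 0.20206
  −(0.01)·ln(0.01) = 0.04605
  −(0.91)·ln(0.91) = 0.08582
Sum: 0.20206 + 0.04605 + 0.08582 = 0.3339 nats.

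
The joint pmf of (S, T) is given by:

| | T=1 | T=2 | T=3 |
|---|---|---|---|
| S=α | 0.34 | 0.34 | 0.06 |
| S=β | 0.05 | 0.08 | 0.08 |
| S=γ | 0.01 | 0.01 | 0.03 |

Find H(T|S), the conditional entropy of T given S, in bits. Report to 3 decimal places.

1.375 bits

Chain rule: H(T|S) = H(S,T) − H(S).
Marginals: p(S) = (0.7400, 0.2100, 0.0500), p(T) = (0.4000, 0.4300, 0.1700).
H(S,T) = 2.3856 bits; H(S) = 1.0104 bits.
H(T|S) = 2.3856 − 1.0104 = 1.375 bits.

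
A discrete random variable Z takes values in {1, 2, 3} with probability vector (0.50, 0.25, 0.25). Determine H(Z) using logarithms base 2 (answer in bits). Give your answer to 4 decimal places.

1.5000 bits

H(Z) = −Σ p·log₂ p.
  −(0.50)·log₂(0.50) = 0.50000
  −(0.25)·log₂(0.25) = 0.50000
  −(0.25)·log₂(0.25) = 0.50000
Sum: 0.50000 + 0.50000 + 0.50000 = 1.5000 bits.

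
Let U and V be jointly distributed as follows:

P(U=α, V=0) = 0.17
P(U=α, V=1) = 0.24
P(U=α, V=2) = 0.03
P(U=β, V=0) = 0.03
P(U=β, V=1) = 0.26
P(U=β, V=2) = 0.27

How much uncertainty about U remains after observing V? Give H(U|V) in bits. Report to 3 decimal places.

Chain rule: H(U|V) = H(U,V) − H(V).
Marginals: p(U) = (0.4400, 0.5600), p(V) = (0.2000, 0.5000, 0.3000).
H(U,V) = 2.2476 bits; H(V) = 1.4855 bits.
H(U|V) = 2.2476 − 1.4855 = 0.762 bits.

0.762 bits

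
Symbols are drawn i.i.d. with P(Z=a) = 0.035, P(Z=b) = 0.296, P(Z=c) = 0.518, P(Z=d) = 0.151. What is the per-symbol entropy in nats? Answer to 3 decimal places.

H(Z) = −Σ p·ln p.
  −(0.035)·ln(0.035) = 0.1173
  −(0.296)·ln(0.296) = 0.3603
  −(0.518)·ln(0.518) = 0.3407
  −(0.151)·ln(0.151) = 0.2855
Sum: 0.1173 + 0.3603 + 0.3407 + 0.2855 = 1.104 nats.

1.104 nats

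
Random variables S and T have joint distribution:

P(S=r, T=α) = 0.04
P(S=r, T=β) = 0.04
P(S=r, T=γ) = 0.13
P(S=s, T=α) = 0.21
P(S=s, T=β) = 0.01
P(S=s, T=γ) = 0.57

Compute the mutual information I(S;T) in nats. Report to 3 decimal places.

Marginals: p(S) = (0.2100, 0.7900), p(T) = (0.2500, 0.0500, 0.7000).
I(S;T) = Σ p(x,y)·ln[p(x,y)/(p(x)p(y))].
  (r,α): 0.04·ln(0.7619) = -0.0109
  (r,β): 0.04·ln(3.8095) = 0.0535
  (r,γ): 0.13·ln(0.8844) = -0.0160
  (s,α): 0.21·ln(1.0633) = 0.0129
  (s,β): 0.01·ln(0.2532) = -0.0137
  (s,γ): 0.57·ln(1.0307) = 0.0173
Sum = 0.043 nats.

0.043 nats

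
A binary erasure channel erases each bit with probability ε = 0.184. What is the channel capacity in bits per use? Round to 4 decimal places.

Binary erasure channel: capacity C = 1 − ε.
C = 1 − 0.184 = 0.8160 bits per channel use.

0.8160 bits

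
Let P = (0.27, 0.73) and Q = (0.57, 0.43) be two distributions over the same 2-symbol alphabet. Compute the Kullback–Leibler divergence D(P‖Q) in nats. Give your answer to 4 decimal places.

D(P‖Q) = Σ p·ln(p/q).
  0.27·ln(0.27/0.57) = -0.20175
  0.73·ln(0.73/0.43) = 0.38636
D(P‖Q) = 0.1846 nats.

0.1846 nats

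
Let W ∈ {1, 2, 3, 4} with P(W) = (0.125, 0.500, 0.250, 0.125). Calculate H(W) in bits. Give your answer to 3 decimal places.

H(W) = −Σ p·log₂ p.
  −(0.125)·log₂(0.125) = 0.3750
  −(0.500)·log₂(0.500) = 0.5000
  −(0.250)·log₂(0.250) = 0.5000
  −(0.125)·log₂(0.125) = 0.3750
Sum: 0.3750 + 0.5000 + 0.5000 + 0.3750 = 1.750 bits.

1.750 bits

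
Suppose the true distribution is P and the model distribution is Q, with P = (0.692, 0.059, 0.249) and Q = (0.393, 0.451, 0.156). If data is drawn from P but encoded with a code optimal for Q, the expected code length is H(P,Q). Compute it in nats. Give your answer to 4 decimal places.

1.1559 nats

H(P,Q) = −Σ p·ln q.
  −0.692·ln(0.393) = 0.64629
  −0.059·ln(0.451) = 0.04698
  −0.249·ln(0.156) = 0.46262
H(P,Q) = 1.1559 nats.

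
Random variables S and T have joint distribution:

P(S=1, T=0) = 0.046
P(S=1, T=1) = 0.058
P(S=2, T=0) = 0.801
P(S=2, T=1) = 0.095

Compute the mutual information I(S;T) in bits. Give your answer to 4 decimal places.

Marginals: p(S) = (0.1040, 0.8960), p(T) = (0.8470, 0.1530).
I(S;T) = Σ p(x,y)·log₂[p(x,y)/(p(x)p(y))].
  (1,0): 0.046·log₂(0.5222) = -0.04312
  (1,1): 0.058·log₂(3.6450) = 0.10822
  (2,0): 0.801·log₂(1.0555) = 0.06237
  (2,1): 0.095·log₂(0.6930) = -0.05026
Sum = 0.0772 bits.

0.0772 bits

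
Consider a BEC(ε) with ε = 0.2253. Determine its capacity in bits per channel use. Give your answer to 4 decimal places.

0.7747 bits

Binary erasure channel: capacity C = 1 − ε.
C = 1 − 0.2253 = 0.7747 bits per channel use.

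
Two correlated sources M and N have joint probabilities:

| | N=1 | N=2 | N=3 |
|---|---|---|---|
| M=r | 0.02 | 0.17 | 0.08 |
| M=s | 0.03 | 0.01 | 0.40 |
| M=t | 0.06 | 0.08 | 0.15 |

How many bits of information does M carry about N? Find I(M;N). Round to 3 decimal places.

Marginals: p(M) = (0.2700, 0.4400, 0.2900), p(N) = (0.1100, 0.2600, 0.6300).
I(M;N) = H(M) + H(N) − H(M,N).
H(M) = 1.5491, H(N) = 1.2755, H(M,N) = 2.5315.
I(M;N) = 1.5491 + 1.2755 − 2.5315 = 0.293 bits.

0.293 bits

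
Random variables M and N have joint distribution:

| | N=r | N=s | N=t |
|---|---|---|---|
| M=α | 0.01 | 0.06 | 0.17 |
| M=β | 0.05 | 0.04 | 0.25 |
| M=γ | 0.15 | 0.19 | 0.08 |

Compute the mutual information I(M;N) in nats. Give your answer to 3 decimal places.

0.164 nats

Marginals: p(M) = (0.2400, 0.3400, 0.4200), p(N) = (0.2100, 0.2900, 0.5000).
I(M;N) = Σ p(x,y)·ln[p(x,y)/(p(x)p(y))].
  (α,r): 0.01·ln(0.1984) = -0.0162
  (α,s): 0.06·ln(0.8621) = -0.0089
  (α,t): 0.17·ln(1.4167) = 0.0592
  (β,r): 0.05·ln(0.7003) = -0.0178
  (β,s): 0.04·ln(0.4057) = -0.0361
  (β,t): 0.25·ln(1.4706) = 0.0964
  (γ,r): 0.15·ln(1.7007) = 0.0797
  (γ,s): 0.19·ln(1.5599) = 0.0845
  (γ,t): 0.08·ln(0.3810) = -0.0772
Sum = 0.164 nats.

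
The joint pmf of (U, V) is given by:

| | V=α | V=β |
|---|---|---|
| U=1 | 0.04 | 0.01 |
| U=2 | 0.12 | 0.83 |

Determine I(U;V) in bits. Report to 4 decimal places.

0.0783 bits

Marginals: p(U) = (0.0500, 0.9500), p(V) = (0.1600, 0.8400).
I(U;V) = H(U) + H(V) − H(U,V).
H(U) = 0.2864, H(V) = 0.6343, H(U,V) = 0.8424.
I(U;V) = 0.2864 + 0.6343 − 0.8424 = 0.0783 bits.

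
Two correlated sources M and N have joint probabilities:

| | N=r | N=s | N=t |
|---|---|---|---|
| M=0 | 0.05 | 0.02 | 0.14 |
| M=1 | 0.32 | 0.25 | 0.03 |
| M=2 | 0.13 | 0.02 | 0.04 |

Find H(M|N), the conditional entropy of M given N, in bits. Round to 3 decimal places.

1.094 bits

Marginals: p(M) = (0.2100, 0.6000, 0.1900), p(N) = (0.5000, 0.2900, 0.2100).
H(M|N) = Σ p(N) · H(M|N=·).
  N=r: p=0.5000, H(M|N=r) = 1.2495
  N=s: p=0.2900, H(M|N=s) = 0.7167
  N=t: p=0.2100, H(M|N=t) = 1.2467
Weighted sum = 1.094 bits.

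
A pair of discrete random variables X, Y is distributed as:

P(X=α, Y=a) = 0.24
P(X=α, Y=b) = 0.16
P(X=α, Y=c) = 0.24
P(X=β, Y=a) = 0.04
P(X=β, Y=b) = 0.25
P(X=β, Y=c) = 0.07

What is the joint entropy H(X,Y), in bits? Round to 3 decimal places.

2.366 bits

H(X,Y) = −Σ p(x,y)·log₂ p(x,y) over all 6 cells.
  cell (α,a): −0.24·log₂0.24 = 0.4941
  cell (α,b): −0.16·log₂0.16 = 0.4230
  cell (α,c): −0.24·log₂0.24 = 0.4941
  cell (β,a): −0.04·log₂0.04 = 0.1858
  cell (β,b): −0.25·log₂0.25 = 0.5000
  cell (β,c): −0.07·log₂0.07 = 0.2686
Sum = 2.366 bits.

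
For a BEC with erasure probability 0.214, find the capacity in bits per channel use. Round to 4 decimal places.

Binary erasure channel: capacity C = 1 − ε.
C = 1 − 0.214 = 0.7860 bits per channel use.

0.7860 bits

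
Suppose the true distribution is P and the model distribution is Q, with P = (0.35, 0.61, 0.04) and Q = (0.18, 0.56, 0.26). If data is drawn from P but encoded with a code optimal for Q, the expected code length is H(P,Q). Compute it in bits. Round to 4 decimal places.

1.4539 bits

H(P,Q) = −Σ p·log₂ q.
  −0.35·log₂(0.18) = 0.86588
  −0.61·log₂(0.56) = 0.51027
  −0.04·log₂(0.26) = 0.07774
H(P,Q) = 1.4539 bits.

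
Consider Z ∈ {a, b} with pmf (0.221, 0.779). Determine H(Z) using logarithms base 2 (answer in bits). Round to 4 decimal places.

0.7620 bits

H(Z) = −Σ p·log₂ p.
  −(0.221)·log₂(0.221) = 0.48131
  −(0.779)·log₂(0.779) = 0.28068
Sum: 0.48131 + 0.28068 = 0.7620 bits.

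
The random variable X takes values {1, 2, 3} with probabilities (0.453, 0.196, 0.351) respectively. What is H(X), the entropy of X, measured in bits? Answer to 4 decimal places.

1.5085 bits

H(X) = −Σ p·log₂ p.
  −(0.453)·log₂(0.453) = 0.51751
  −(0.196)·log₂(0.196) = 0.46081
  −(0.351)·log₂(0.351) = 0.53017
Sum: 0.51751 + 0.46081 + 0.53017 = 1.5085 bits.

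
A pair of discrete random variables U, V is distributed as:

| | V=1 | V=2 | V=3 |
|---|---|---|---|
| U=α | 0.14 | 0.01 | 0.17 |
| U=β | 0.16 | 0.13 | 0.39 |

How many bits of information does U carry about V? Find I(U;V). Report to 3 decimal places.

0.057 bits

Marginals: p(U) = (0.3200, 0.6800), p(V) = (0.3000, 0.1400, 0.5600).
I(U;V) = Σ p(x,y)·log₂[p(x,y)/(p(x)p(y))].
  (α,1): 0.14·log₂(1.4583) = 0.0762
  (α,2): 0.01·log₂(0.2232) = -0.0216
  (α,3): 0.17·log₂(0.9487) = -0.0129
  (β,1): 0.16·log₂(0.7843) = -0.0561
  (β,2): 0.13·log₂(1.3655) = 0.0584
  (β,3): 0.39·log₂(1.0242) = 0.0134
Sum = 0.057 bits.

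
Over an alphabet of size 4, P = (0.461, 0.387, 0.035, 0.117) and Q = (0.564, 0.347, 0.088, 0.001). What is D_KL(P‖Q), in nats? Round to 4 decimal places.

0.4742 nats

D(P‖Q) = Σ p·ln(p/q).
  0.461·ln(0.461/0.564) = -0.09296
  0.387·ln(0.387/0.347) = 0.04222
  0.035·ln(0.035/0.088) = -0.03227
  0.117·ln(0.117/0.001) = 0.55717
D(P‖Q) = 0.4742 nats.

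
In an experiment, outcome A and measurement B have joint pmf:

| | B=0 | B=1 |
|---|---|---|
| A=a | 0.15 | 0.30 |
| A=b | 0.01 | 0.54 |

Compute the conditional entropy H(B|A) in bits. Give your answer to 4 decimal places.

0.4853 bits

Chain rule: H(B|A) = H(A,B) − H(A).
Marginals: p(A) = (0.4500, 0.5500), p(B) = (0.1600, 0.8400).
H(A,B) = 1.4781 bits; H(A) = 0.9928 bits.
H(B|A) = 1.4781 − 0.9928 = 0.4853 bits.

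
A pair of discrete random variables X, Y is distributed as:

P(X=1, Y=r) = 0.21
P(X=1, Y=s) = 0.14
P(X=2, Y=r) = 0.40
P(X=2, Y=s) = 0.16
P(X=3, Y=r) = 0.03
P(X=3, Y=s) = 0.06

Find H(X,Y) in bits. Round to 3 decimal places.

H(X,Y) = −Σ p(x,y)·log₂ p(x,y) over all 6 cells.
  cell (1,r): −0.21·log₂0.21 = 0.4728
  cell (1,s): −0.14·log₂0.14 = 0.3971
  cell (2,r): −0.40·log₂0.40 = 0.5288
  cell (2,s): −0.16·log₂0.16 = 0.4230
  cell (3,r): −0.03·log₂0.03 = 0.1518
  cell (3,s): −0.06·log₂0.06 = 0.2435
Sum = 2.217 bits.

2.217 bits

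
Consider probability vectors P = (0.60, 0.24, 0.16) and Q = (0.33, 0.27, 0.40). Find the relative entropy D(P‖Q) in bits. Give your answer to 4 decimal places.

0.2652 bits

D(P‖Q) = Σ p·log₂(p/q).
  0.60·log₂(0.60/0.33) = 0.51750
  0.24·log₂(0.24/0.27) = -0.04078
  0.16·log₂(0.16/0.40) = -0.21151
D(P‖Q) = 0.2652 bits.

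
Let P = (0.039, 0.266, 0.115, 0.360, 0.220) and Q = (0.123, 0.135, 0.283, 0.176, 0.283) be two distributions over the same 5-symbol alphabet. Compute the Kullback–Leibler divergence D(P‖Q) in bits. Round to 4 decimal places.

0.3380 bits

D(P‖Q) = Σ p·log₂(p/q).
  0.039·log₂(0.039/0.123) = -0.06463
  0.266·log₂(0.266/0.135) = 0.26027
  0.115·log₂(0.115/0.283) = -0.14940
  0.360·log₂(0.360/0.176) = 0.37167
  0.220·log₂(0.220/0.283) = -0.07993
D(P‖Q) = 0.3380 bits.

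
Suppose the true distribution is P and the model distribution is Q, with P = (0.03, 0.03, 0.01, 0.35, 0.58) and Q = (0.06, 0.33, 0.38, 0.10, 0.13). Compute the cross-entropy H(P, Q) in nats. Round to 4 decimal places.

2.1166 nats

H(P,Q) = −Σ p·ln q.
  −0.03·ln(0.06) = 0.08440
  −0.03·ln(0.33) = 0.03326
  −0.01·ln(0.38) = 0.00968
  −0.35·ln(0.10) = 0.80590
  −0.58·ln(0.13) = 1.18333
H(P,Q) = 2.1166 nats.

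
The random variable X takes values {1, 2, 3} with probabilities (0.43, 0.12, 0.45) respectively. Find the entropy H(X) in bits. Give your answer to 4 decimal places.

1.4090 bits

H(X) = −Σ p·log₂ p.
  −(0.43)·log₂(0.43) = 0.52356
  −(0.12)·log₂(0.12) = 0.36707
  −(0.45)·log₂(0.45) = 0.51840
Sum: 0.52356 + 0.36707 + 0.51840 = 1.4090 bits.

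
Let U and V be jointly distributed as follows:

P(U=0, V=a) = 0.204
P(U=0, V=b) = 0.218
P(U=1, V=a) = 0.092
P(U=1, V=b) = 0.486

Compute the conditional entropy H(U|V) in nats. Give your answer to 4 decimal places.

Chain rule: H(U|V) = H(U,V) − H(V).
Marginals: p(U) = (0.4220, 0.5780), p(V) = (0.2960, 0.7040).
H(U,V) = 1.2265 nats; H(V) = 0.6074 nats.
H(U|V) = 1.2265 − 0.6074 = 0.6191 nats.

0.6191 nats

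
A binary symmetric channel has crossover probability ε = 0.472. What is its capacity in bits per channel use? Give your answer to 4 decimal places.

0.0023 bits

Binary symmetric channel: C = 1 − h₂(ε) where h₂ is the binary entropy function.
h₂(0.472) = −0.472·log₂0.472 − 0.528·log₂0.528 = 0.9977.
C = 1 − 0.9977 = 0.0023 bits per channel use.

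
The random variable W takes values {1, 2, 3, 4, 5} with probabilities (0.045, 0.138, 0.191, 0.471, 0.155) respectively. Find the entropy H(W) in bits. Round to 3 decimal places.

H(W) = −Σ p·log₂ p.
  −(0.045)·log₂(0.045) = 0.2013
  −(0.138)·log₂(0.138) = 0.3943
  −(0.191)·log₂(0.191) = 0.4562
  −(0.471)·log₂(0.471) = 0.5116
  −(0.155)·log₂(0.155) = 0.4169
Sum: 0.2013 + 0.3943 + 0.4562 + 0.5116 + 0.4169 = 1.980 bits.

1.980 bits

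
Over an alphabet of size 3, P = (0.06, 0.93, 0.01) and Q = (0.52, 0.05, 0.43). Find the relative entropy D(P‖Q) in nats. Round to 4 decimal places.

D(P‖Q) = Σ p·ln(p/q).
  0.06·ln(0.06/0.52) = -0.12957
  0.93·ln(0.93/0.05) = 2.71854
  0.01·ln(0.01/0.43) = -0.03761
D(P‖Q) = 2.5514 nats.

2.5514 nats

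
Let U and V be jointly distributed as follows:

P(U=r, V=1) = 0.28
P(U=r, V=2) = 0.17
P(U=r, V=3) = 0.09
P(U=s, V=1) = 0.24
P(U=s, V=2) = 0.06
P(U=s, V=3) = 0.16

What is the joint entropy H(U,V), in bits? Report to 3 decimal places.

2.422 bits

H(U,V) = −Σ p(x,y)·log₂ p(x,y) over all 6 cells.
  cell (r,1): −0.28·log₂0.28 = 0.5142
  cell (r,2): −0.17·log₂0.17 = 0.4346
  cell (r,3): −0.09·log₂0.09 = 0.3127
  cell (s,1): −0.24·log₂0.24 = 0.4941
  cell (s,2): −0.06·log₂0.06 = 0.2435
  cell (s,3): −0.16·log₂0.16 = 0.4230
Sum = 2.422 bits.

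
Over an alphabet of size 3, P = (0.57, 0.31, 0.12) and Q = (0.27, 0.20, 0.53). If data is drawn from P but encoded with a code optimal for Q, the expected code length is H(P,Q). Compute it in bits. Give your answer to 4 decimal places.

1.9064 bits

H(P,Q) = −Σ p·log₂ q.
  −0.57·log₂(0.27) = 1.07671
  −0.31·log₂(0.20) = 0.71980
  −0.12·log₂(0.53) = 0.10991
H(P,Q) = 1.9064 bits.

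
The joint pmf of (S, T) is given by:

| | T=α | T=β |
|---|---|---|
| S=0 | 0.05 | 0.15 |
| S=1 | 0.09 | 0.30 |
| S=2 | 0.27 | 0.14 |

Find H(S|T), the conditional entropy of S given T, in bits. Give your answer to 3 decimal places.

Marginals: p(S) = (0.2000, 0.3900, 0.4100), p(T) = (0.4100, 0.5900).
H(S|T) = Σ p(T) · H(S|T=·).
  T=α: p=0.4100, H(S|T=α) = 1.2473
  T=β: p=0.5900, H(S|T=β) = 1.4909
Weighted sum = 1.391 bits.

1.391 bits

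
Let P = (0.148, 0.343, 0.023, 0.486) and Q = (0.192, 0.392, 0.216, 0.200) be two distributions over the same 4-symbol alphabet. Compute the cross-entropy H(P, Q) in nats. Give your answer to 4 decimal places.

1.3829 nats

H(P,Q) = −Σ p·ln q.
  −0.148·ln(0.192) = 0.24424
  −0.343·ln(0.392) = 0.32122
  −0.023·ln(0.216) = 0.03525
  −0.486·ln(0.200) = 0.78219
H(P,Q) = 1.3829 nats.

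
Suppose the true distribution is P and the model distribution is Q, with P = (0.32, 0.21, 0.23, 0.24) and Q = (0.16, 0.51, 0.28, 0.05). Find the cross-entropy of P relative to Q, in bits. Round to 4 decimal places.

2.5097 bits

H(P,Q) = −Σ p·log₂ q.
  −0.32·log₂(0.16) = 0.84603
  −0.21·log₂(0.51) = 0.20400
  −0.23·log₂(0.28) = 0.42240
  −0.24·log₂(0.05) = 1.03726
H(P,Q) = 2.5097 bits.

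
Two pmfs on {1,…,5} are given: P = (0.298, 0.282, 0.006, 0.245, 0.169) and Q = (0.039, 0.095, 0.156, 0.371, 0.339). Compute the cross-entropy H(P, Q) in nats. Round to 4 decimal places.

H(P,Q) = −Σ p·ln q.
  −0.298·ln(0.039) = 0.96677
  −0.282·ln(0.095) = 0.66379
  −0.006·ln(0.156) = 0.01115
  −0.245·ln(0.371) = 0.24293
  −0.169·ln(0.339) = 0.18282
H(P,Q) = 2.0675 nats.

2.0675 nats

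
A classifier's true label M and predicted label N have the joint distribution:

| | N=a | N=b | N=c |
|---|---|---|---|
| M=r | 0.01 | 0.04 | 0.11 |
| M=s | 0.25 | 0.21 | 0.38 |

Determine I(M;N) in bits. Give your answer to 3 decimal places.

0.038 bits

Marginals: p(M) = (0.1600, 0.8400), p(N) = (0.2600, 0.2500, 0.4900).
I(M;N) = H(M) + H(N) − H(M,N).
H(M) = 0.6343, H(N) = 1.5096, H(M,N) = 2.1058.
I(M;N) = 0.6343 + 1.5096 − 2.1058 = 0.038 bits.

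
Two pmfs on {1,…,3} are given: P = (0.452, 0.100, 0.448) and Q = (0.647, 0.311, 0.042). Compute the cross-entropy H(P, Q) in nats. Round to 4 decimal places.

H(P,Q) = −Σ p·ln q.
  −0.452·ln(0.647) = 0.19680
  −0.100·ln(0.311) = 0.11680
  −0.448·ln(0.042) = 1.42020
H(P,Q) = 1.7338 nats.

1.7338 nats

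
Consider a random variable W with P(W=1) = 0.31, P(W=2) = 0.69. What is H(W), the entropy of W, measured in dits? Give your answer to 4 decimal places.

H(W) = −Σ p·log₁₀ p.
  −(0.31)·log₁₀(0.31) = 0.15768
  −(0.69)·log₁₀(0.69) = 0.11119
Sum: 0.15768 + 0.11119 = 0.2689 dits.

0.2689 dits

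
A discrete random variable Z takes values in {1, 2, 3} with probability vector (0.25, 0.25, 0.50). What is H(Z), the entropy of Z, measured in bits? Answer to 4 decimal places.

H(Z) = −Σ p·log₂ p.
  −(0.25)·log₂(0.25) = 0.50000
  −(0.25)·log₂(0.25) = 0.50000
  −(0.50)·log₂(0.50) = 0.50000
Sum: 0.50000 + 0.50000 + 0.50000 = 1.5000 bits.

1.5000 bits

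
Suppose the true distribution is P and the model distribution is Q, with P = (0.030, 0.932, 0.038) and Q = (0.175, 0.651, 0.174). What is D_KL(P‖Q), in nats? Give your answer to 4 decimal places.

D(P‖Q) = Σ p·ln(p/q).
  0.030·ln(0.030/0.175) = -0.05291
  0.932·ln(0.932/0.651) = 0.33442
  0.038·ln(0.038/0.174) = -0.05782
D(P‖Q) = 0.2237 nats.

0.2237 nats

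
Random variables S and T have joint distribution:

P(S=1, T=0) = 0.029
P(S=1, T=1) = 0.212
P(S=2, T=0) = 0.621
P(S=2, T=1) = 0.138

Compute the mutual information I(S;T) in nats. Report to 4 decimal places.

0.1990 nats

Marginals: p(S) = (0.2410, 0.7590), p(T) = (0.6500, 0.3500).
I(S;T) = Σ p(x,y)·ln[p(x,y)/(p(x)p(y))].
  (1,0): 0.029·ln(0.1851) = -0.04891
  (1,1): 0.212·ln(2.5133) = 0.19538
  (2,0): 0.621·ln(1.2587) = 0.14290
  (2,1): 0.138·ln(0.5195) = -0.09038
Sum = 0.1990 nats.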